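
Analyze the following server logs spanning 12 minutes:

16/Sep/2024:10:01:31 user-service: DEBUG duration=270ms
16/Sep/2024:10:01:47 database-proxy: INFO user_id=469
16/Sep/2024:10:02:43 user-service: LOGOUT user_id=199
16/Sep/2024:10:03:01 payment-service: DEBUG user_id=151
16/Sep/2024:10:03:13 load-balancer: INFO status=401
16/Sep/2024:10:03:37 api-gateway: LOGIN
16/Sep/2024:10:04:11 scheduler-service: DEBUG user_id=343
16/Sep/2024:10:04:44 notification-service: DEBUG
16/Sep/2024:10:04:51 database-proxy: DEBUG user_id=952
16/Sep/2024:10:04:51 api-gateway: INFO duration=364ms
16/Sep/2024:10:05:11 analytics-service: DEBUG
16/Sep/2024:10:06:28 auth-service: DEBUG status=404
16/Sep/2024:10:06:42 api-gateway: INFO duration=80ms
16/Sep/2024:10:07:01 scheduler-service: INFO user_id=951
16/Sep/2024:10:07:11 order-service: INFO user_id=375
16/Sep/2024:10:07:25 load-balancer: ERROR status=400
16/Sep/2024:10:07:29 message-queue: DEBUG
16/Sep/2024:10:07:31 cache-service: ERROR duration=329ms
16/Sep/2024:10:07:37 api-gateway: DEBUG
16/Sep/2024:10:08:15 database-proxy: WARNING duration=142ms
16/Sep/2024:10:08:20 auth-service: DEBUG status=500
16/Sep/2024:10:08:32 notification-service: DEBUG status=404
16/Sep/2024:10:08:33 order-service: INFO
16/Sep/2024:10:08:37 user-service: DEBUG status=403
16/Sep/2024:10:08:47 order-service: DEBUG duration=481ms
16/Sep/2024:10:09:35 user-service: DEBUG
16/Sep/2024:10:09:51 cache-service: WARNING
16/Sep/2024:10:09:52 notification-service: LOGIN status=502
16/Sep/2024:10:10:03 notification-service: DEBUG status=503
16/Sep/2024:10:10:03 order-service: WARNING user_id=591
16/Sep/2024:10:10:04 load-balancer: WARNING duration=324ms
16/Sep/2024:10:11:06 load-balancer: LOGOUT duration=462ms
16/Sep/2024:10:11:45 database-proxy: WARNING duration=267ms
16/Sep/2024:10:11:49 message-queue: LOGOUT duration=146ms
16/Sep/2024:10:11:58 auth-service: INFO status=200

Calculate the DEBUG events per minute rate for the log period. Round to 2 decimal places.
1.25

To calculate the rate:

1. Count total DEBUG events: 15
2. Total time period: 12 minutes
3. Rate = 15 / 12 = 1.25 events per minute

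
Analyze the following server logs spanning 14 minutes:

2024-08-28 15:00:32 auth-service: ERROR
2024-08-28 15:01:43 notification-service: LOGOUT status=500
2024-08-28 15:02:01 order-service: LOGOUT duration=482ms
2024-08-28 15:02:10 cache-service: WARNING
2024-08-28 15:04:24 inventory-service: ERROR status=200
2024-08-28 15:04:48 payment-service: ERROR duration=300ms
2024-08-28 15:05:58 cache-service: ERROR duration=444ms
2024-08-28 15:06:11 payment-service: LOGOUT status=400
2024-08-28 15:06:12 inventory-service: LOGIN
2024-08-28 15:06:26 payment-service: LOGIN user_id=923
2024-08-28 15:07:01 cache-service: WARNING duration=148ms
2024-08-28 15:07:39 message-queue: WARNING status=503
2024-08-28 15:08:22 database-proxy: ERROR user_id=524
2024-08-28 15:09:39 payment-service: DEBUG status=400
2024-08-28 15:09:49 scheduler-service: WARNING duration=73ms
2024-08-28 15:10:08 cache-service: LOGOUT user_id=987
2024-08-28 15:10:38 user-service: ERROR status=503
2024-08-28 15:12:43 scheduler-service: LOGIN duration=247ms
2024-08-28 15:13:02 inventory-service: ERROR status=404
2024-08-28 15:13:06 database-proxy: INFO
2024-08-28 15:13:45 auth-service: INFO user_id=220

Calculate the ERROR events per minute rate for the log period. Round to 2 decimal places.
0.5

To calculate the rate:

1. Count total ERROR events: 7
2. Total time period: 14 minutes
3. Rate = 7 / 14 = 0.5 events per minute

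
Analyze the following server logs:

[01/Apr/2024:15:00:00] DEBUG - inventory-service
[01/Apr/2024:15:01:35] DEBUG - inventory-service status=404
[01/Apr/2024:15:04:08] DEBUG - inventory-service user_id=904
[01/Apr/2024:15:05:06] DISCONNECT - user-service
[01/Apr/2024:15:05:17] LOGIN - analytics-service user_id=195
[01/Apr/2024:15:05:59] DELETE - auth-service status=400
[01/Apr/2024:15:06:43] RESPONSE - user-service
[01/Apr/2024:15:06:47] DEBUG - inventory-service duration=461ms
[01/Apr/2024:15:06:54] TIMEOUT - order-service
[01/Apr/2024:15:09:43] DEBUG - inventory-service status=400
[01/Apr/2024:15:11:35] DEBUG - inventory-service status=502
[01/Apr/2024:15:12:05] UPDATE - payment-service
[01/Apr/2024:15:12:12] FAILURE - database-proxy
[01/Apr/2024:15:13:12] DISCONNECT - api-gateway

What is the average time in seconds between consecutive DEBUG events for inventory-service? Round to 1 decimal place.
139.0

To calculate average interval:

1. Find all DEBUG events for inventory-service in order
2. Calculate time gaps between consecutive events
3. Compute mean of gaps: 695 / 5 = 139.0 seconds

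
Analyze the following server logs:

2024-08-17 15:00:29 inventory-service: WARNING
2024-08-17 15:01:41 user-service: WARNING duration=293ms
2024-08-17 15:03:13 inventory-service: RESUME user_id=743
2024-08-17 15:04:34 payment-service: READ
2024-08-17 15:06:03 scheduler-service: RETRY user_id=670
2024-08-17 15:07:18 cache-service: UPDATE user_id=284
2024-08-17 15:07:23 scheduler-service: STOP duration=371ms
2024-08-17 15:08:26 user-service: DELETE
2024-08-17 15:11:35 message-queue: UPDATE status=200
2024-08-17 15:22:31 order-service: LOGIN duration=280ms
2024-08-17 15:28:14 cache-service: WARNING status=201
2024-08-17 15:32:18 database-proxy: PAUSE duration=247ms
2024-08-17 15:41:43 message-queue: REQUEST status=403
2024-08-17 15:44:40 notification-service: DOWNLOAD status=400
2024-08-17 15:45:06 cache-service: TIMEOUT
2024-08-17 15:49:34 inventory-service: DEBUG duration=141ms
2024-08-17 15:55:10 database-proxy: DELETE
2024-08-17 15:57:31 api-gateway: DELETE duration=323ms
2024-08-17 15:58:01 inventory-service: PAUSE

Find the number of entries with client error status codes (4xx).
2

To find matching entries:

1. Pattern to match: client error status codes (4xx)
2. Scan each log entry for the pattern
3. Count matches: 2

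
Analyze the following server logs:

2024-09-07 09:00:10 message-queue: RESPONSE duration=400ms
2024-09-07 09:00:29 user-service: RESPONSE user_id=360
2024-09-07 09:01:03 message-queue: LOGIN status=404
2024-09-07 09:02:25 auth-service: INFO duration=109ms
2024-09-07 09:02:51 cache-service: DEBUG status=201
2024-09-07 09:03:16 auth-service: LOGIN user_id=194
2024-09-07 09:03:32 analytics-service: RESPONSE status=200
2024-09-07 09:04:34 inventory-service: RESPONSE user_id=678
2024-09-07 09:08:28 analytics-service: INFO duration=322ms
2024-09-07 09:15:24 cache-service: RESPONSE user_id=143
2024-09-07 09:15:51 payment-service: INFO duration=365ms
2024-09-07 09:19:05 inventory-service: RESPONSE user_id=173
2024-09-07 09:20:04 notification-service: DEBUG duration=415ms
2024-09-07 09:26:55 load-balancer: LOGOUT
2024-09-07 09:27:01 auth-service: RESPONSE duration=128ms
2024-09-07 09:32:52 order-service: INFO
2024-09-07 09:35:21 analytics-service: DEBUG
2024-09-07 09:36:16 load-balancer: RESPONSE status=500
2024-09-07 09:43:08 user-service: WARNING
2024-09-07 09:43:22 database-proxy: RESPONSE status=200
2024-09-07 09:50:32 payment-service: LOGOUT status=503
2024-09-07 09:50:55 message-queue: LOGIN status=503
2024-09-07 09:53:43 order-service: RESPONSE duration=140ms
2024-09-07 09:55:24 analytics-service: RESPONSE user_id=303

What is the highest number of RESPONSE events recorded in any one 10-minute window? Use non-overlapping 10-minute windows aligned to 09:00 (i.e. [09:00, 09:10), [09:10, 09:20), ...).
4

To find the burst window:

1. Divide the log period into non-overlapping 10-minute windows starting at 09:00
2. Count RESPONSE events in each window
3. Find the window with maximum count
4. Maximum events in a window: 4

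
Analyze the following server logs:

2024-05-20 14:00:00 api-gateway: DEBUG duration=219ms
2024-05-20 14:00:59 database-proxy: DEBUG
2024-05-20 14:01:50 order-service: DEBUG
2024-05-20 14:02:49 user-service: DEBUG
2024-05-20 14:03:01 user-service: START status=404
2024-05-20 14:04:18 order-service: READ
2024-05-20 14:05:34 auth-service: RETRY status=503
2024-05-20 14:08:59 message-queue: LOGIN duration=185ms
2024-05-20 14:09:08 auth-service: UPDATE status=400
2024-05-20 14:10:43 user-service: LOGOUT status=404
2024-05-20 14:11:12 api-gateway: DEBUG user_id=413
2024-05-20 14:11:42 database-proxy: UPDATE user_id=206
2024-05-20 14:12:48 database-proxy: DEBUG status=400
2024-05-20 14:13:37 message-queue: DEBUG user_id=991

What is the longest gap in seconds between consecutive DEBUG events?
503

To find the longest gap:

1. Extract all DEBUG events in chronological order
2. Calculate time differences between consecutive events
3. Find the maximum difference
4. Longest gap: 503 seconds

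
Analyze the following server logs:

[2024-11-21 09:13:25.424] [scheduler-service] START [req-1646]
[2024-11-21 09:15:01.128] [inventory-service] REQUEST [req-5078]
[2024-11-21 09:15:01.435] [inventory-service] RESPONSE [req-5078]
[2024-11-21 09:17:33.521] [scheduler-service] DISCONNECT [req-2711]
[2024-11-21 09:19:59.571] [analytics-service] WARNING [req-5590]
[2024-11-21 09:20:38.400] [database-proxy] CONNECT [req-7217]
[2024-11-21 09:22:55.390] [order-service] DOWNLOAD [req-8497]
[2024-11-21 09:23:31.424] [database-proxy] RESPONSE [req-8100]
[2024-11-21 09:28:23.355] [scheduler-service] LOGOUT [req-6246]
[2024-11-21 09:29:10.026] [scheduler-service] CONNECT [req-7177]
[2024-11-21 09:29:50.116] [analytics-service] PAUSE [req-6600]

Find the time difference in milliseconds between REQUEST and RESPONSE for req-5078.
307

To calculate latency:

1. Find REQUEST with id req-5078: 2024-11-21 09:15:01.128
2. Find RESPONSE with id req-5078: 2024-11-21 09:15:01.435
3. Latency: 2024-11-21 09:15:01.435 - 2024-11-21 09:15:01.128 = 307ms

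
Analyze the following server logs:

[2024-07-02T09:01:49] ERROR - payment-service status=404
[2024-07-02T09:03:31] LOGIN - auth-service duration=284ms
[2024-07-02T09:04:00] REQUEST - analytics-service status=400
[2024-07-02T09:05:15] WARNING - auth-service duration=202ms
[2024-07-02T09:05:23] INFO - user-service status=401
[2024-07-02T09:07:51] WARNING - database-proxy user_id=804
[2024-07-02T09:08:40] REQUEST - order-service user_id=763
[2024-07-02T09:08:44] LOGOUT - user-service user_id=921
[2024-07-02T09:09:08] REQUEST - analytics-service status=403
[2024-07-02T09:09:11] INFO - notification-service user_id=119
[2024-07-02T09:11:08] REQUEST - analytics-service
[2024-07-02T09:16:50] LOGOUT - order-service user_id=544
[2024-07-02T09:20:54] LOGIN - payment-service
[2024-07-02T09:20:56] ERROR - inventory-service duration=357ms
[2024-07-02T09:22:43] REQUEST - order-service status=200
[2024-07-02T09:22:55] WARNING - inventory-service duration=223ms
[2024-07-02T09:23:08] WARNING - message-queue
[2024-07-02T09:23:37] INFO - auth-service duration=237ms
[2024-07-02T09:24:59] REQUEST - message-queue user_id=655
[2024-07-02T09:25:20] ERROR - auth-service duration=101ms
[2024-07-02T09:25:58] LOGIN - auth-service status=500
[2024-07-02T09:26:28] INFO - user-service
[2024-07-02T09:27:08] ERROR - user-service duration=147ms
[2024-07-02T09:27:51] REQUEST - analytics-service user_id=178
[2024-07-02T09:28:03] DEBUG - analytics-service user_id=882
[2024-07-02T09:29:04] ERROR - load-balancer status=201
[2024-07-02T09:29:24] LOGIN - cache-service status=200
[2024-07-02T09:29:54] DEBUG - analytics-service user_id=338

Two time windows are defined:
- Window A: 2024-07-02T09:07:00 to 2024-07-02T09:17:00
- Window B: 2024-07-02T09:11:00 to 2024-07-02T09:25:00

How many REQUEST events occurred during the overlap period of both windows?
1

To find overlap events:

1. Window A: 2024-07-02T09:07:00 to 2024-07-02T09:17:00
2. Window B: 2024-07-02T09:11:00 to 2024-07-02T09:25:00
3. Overlap period: 2024-07-02T09:11:00 to 2024-07-02T09:17:00
4. Count REQUEST events in overlap: 1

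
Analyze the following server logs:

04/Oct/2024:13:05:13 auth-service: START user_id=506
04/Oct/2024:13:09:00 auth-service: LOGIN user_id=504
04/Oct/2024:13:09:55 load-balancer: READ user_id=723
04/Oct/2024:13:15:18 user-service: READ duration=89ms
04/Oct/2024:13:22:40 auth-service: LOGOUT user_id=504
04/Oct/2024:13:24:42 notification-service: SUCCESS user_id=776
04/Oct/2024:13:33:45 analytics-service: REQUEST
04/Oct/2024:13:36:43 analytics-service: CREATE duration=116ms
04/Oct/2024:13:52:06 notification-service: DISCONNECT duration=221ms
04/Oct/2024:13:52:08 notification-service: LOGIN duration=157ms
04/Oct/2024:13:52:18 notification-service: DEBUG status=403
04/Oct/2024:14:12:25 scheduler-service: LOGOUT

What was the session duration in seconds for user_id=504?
820

To calculate session duration:

1. Find LOGIN event for user_id=504: 04/Oct/2024:13:09:00
2. Find LOGOUT event for user_id=504: 04/Oct/2024:13:22:40
3. Session duration: 04/Oct/2024:13:22:40 - 04/Oct/2024:13:09:00 = 820 seconds (13 minutes)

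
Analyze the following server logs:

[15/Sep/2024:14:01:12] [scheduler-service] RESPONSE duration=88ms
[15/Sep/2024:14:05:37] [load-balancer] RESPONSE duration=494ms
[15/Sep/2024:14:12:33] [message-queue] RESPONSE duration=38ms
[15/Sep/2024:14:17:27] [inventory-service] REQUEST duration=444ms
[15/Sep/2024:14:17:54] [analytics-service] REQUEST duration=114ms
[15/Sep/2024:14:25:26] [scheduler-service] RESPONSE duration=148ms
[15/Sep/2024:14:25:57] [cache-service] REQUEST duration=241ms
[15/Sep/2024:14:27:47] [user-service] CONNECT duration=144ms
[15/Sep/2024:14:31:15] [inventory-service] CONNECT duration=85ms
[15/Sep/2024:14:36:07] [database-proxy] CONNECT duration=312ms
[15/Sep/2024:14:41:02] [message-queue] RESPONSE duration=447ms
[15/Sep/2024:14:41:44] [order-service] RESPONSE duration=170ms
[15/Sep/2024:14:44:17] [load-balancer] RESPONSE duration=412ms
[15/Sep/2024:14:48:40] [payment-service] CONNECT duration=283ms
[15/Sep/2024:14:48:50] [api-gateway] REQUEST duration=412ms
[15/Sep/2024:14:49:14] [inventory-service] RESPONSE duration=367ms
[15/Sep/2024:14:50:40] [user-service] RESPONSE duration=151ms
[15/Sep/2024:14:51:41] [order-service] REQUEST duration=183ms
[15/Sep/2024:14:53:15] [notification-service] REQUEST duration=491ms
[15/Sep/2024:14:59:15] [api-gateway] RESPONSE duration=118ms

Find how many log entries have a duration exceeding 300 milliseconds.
8

To count timeouts:

1. Threshold: 300ms
2. Extract duration from each log entry
3. Count entries where duration > 300
4. Timeout count: 8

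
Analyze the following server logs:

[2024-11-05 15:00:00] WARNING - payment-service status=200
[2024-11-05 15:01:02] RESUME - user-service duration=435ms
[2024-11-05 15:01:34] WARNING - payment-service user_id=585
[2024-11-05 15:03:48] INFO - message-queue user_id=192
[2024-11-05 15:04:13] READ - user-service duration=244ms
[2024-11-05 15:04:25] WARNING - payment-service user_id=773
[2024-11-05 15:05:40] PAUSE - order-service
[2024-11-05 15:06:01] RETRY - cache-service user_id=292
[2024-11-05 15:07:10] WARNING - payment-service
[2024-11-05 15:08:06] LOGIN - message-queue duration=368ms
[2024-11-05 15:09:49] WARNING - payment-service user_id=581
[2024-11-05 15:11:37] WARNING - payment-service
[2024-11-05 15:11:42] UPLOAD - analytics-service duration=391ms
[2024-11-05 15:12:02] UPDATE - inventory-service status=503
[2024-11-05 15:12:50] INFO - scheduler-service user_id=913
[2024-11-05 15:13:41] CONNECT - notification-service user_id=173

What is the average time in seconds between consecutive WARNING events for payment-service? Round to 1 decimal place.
139.4

To calculate average interval:

1. Find all WARNING events for payment-service in order
2. Calculate time gaps between consecutive events
3. Compute mean of gaps: 697 / 5 = 139.4 seconds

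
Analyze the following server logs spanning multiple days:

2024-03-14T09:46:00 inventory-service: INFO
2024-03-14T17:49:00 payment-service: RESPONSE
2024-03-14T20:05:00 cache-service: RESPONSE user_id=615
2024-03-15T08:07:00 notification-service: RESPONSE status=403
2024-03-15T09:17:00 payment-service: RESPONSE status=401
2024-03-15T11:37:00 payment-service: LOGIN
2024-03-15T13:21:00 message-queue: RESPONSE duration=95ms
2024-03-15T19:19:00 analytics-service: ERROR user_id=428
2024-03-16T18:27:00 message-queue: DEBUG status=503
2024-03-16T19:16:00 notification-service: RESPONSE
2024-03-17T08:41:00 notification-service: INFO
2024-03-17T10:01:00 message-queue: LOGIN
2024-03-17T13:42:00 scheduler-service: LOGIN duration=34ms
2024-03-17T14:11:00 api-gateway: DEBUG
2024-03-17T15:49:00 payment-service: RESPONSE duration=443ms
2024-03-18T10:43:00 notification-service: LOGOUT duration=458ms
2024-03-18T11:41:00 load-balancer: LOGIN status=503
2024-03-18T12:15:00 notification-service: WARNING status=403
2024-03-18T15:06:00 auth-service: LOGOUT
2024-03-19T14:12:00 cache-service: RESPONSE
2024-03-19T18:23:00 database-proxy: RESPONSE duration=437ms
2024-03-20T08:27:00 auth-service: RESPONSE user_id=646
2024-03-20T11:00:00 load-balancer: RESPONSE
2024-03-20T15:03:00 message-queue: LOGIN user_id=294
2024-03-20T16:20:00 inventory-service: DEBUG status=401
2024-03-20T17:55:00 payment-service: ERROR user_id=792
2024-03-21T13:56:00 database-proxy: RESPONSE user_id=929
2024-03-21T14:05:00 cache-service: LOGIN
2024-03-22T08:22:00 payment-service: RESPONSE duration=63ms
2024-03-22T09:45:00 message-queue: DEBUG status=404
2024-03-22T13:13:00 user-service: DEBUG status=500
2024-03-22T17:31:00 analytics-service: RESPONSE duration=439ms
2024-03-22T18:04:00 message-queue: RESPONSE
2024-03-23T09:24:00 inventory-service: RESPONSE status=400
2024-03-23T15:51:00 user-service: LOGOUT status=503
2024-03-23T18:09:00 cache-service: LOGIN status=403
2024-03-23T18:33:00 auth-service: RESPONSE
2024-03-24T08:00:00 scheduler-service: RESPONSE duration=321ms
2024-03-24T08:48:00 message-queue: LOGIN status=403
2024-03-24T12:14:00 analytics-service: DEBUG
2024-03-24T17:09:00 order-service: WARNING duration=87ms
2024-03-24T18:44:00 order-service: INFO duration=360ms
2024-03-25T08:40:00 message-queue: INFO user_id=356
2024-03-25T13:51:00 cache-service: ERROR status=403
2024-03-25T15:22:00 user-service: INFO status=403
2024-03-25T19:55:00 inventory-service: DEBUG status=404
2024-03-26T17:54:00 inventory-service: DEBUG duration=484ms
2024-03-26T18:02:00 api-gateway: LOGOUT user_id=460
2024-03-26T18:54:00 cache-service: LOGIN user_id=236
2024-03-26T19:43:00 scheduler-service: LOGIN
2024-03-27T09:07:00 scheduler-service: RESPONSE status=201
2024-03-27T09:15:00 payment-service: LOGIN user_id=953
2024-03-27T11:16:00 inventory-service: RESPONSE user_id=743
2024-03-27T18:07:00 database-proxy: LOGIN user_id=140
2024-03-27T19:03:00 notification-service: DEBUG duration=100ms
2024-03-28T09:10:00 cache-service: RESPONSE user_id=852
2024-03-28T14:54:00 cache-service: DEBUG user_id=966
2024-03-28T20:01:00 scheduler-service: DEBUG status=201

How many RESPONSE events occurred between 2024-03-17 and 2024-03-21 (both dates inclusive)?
6

To filter by date range:

1. Date range: 2024-03-17 through 2024-03-21, both dates inclusive
2. Filter for RESPONSE events whose date falls in this range
3. Count matching events: 6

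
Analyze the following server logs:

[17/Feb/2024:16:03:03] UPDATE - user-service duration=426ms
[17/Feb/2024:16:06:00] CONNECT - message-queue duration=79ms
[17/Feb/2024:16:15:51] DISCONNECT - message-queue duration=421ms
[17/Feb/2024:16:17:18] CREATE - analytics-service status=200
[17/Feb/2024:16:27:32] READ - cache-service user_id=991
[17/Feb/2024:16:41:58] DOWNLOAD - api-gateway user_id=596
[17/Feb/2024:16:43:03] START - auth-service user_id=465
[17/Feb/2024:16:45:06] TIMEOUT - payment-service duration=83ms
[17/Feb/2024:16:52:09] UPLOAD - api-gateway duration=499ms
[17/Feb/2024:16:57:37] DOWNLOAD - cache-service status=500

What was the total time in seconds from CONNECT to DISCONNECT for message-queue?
591

To calculate state duration:

1. Find CONNECT event for message-queue: 17/Feb/2024:16:06:00
2. Find DISCONNECT event for message-queue: 17/Feb/2024:16:15:51
3. Calculate duration: 17/Feb/2024:16:15:51 - 17/Feb/2024:16:06:00 = 591 seconds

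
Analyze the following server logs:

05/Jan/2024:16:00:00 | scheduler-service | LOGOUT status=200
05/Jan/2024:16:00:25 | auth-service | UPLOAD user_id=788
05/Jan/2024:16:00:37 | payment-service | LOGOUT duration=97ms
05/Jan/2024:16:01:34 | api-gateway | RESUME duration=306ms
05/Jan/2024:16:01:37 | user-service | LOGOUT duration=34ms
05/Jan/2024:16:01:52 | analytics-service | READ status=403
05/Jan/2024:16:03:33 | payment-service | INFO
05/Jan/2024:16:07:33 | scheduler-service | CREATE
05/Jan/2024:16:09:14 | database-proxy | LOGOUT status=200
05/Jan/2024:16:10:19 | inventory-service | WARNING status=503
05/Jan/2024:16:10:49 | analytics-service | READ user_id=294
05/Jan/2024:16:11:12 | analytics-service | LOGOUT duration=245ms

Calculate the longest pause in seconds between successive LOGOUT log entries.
457

To find the longest gap:

1. Extract all LOGOUT events in chronological order
2. Calculate time differences between consecutive events
3. Find the maximum difference
4. Longest gap: 457 seconds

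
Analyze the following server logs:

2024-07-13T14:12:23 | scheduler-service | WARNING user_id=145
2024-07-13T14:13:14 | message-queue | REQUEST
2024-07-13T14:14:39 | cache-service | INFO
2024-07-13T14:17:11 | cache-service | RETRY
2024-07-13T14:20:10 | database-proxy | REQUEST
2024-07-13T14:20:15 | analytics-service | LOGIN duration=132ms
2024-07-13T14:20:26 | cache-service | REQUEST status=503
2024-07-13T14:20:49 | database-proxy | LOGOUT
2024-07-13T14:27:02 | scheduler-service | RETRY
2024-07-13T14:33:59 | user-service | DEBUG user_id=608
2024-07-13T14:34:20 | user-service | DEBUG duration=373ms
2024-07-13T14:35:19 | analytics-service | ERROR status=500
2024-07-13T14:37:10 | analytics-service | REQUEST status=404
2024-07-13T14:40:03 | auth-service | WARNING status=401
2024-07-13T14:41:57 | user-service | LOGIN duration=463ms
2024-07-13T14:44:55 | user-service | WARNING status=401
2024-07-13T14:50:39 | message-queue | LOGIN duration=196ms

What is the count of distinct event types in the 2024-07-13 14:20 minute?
3

To count unique event types:

1. Filter events in the minute starting at 2024-07-13 14:20
2. Extract event types from matching entries
3. Count unique types: 3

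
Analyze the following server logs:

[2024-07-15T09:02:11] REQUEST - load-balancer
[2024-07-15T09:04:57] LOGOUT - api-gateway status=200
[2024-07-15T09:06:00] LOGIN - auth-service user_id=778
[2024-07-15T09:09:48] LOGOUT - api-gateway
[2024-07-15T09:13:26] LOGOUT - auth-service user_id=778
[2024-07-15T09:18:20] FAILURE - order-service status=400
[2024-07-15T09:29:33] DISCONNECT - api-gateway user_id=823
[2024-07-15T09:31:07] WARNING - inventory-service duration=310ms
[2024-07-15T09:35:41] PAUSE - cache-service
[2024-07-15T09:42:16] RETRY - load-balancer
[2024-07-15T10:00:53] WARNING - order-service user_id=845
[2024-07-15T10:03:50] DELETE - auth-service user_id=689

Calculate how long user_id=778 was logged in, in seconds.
446

To calculate session duration:

1. Find LOGIN event for user_id=778: 2024-07-15T09:06:00
2. Find LOGOUT event for user_id=778: 2024-07-15T09:13:26
3. Session duration: 2024-07-15T09:13:26 - 2024-07-15T09:06:00 = 446 seconds (7 minutes)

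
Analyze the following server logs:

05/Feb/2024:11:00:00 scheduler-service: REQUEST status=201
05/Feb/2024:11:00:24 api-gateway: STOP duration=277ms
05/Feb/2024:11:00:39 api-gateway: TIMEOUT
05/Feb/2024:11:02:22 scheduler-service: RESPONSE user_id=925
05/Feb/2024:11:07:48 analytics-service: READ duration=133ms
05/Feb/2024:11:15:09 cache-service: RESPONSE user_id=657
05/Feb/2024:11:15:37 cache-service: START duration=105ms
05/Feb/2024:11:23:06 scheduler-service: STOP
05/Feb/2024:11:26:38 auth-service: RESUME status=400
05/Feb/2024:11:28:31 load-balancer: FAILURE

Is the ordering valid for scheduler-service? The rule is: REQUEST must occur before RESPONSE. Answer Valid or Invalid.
Valid

To validate ordering:

1. Required order: REQUEST → RESPONSE
2. Rule: REQUEST must occur before RESPONSE
3. Check actual order of events for scheduler-service
4. Result: Valid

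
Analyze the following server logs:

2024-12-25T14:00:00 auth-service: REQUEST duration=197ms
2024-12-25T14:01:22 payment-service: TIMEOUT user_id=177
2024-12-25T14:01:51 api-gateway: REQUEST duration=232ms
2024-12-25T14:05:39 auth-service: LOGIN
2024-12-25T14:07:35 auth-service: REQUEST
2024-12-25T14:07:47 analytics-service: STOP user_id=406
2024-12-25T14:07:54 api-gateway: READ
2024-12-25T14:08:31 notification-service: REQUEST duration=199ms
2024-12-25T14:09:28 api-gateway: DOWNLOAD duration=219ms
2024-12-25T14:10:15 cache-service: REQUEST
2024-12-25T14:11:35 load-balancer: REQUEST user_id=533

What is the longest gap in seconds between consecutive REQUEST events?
344

To find the longest gap:

1. Extract all REQUEST events in chronological order
2. Calculate time differences between consecutive events
3. Find the maximum difference
4. Longest gap: 344 seconds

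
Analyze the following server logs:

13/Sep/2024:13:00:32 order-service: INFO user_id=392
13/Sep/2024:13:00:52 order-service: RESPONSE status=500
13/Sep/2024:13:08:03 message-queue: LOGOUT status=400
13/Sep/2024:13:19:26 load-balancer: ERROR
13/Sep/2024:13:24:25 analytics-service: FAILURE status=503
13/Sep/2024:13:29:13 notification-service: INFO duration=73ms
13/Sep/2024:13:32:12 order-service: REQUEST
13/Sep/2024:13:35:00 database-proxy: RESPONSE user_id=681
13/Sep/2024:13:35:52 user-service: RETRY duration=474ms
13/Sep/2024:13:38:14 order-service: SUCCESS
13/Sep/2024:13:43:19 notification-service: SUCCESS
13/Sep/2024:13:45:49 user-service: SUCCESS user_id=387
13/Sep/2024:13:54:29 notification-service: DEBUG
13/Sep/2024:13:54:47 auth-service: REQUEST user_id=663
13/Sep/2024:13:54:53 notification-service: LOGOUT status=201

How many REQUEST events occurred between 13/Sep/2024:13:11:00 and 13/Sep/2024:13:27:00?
0

To count events in the time window:

1. Window boundaries: 13/Sep/2024:13:11:00 to 13/Sep/2024:13:27:00
2. Filter for REQUEST events within this window
3. Count matching events: 0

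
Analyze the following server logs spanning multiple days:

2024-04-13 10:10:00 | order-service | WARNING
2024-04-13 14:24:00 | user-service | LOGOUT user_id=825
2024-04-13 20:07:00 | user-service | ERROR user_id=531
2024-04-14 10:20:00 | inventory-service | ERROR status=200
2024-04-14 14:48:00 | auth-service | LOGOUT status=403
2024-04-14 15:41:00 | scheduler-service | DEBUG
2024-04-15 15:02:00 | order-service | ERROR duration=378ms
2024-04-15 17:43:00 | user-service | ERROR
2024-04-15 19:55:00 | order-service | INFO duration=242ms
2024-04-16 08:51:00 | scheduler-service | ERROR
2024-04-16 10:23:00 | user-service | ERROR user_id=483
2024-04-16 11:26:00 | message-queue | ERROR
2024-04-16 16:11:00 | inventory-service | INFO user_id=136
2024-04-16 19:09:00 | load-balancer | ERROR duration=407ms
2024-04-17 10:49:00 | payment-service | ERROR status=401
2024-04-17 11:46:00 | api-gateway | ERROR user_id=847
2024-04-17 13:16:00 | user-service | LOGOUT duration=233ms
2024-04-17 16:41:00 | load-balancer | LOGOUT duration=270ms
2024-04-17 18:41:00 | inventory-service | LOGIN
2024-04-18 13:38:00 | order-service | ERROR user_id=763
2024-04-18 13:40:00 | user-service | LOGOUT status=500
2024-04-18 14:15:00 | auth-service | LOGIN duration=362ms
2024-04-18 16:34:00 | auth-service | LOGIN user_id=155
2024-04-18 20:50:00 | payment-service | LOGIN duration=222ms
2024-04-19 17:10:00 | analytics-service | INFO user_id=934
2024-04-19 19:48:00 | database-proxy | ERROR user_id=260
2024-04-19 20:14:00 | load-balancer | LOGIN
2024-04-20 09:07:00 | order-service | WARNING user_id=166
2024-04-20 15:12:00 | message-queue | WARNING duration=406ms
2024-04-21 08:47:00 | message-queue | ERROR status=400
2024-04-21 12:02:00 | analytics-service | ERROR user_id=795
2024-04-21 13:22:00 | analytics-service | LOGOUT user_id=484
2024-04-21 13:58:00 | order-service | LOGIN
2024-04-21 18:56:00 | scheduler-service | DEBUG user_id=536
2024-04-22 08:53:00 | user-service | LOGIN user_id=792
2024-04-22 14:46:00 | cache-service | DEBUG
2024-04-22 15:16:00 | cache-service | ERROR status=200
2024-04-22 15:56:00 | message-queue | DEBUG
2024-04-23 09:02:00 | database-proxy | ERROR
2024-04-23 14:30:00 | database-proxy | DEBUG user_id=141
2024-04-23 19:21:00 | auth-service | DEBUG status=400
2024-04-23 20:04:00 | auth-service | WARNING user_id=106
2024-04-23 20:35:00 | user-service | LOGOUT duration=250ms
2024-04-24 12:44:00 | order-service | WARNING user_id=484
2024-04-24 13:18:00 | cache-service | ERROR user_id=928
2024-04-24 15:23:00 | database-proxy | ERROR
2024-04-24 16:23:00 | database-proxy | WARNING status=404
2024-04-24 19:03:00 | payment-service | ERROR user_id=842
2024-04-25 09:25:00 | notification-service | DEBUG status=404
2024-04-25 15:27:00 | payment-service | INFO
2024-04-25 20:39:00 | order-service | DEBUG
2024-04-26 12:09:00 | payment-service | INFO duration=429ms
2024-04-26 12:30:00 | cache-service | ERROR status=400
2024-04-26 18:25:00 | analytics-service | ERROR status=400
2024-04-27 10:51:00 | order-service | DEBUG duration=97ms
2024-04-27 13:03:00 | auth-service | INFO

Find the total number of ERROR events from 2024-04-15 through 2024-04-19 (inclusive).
10

To filter by date range:

1. Date range: 2024-04-15 through 2024-04-19, both dates inclusive
2. Filter for ERROR events whose date falls in this range
3. Count matching events: 10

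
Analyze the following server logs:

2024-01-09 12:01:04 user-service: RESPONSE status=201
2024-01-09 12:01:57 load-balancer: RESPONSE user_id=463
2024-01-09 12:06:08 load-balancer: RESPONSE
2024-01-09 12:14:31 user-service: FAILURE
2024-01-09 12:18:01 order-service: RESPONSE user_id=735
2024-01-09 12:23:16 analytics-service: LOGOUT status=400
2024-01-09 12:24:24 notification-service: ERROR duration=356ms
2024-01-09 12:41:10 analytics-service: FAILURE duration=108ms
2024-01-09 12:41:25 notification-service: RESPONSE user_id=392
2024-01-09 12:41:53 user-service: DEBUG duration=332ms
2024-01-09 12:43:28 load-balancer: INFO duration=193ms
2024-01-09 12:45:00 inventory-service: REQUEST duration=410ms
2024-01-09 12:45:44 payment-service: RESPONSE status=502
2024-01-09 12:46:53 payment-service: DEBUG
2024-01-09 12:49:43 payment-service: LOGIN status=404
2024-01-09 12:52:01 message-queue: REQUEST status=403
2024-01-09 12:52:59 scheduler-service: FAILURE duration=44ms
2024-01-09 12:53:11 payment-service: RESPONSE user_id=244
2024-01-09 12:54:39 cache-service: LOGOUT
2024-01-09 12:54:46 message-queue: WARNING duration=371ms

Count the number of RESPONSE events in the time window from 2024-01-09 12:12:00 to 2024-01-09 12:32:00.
1

To count events in the time window:

1. Window boundaries: 2024-01-09 12:12:00 to 2024-01-09 12:32:00
2. Filter for RESPONSE events within this window
3. Count matching events: 1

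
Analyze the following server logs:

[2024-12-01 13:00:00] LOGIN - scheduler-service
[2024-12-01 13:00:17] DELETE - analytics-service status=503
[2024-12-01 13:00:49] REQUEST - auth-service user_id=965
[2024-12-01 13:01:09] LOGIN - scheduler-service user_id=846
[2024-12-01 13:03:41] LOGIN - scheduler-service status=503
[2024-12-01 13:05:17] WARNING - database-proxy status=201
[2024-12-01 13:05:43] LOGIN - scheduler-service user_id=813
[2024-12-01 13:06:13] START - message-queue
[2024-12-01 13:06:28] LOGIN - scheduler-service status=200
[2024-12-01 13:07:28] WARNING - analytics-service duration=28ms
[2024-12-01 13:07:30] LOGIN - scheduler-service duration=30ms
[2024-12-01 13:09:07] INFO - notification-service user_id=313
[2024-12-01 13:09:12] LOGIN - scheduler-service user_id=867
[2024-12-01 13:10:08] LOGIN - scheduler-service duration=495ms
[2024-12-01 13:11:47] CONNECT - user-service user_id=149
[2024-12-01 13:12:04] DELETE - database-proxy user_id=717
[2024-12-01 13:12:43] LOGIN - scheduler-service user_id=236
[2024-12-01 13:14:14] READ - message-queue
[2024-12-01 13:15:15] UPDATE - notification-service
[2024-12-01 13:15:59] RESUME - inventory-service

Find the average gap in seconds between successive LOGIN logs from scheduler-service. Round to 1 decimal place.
95.4

To calculate average interval:

1. Find all LOGIN events for scheduler-service in order
2. Calculate time gaps between consecutive events
3. Compute mean of gaps: 763 / 8 = 95.4 seconds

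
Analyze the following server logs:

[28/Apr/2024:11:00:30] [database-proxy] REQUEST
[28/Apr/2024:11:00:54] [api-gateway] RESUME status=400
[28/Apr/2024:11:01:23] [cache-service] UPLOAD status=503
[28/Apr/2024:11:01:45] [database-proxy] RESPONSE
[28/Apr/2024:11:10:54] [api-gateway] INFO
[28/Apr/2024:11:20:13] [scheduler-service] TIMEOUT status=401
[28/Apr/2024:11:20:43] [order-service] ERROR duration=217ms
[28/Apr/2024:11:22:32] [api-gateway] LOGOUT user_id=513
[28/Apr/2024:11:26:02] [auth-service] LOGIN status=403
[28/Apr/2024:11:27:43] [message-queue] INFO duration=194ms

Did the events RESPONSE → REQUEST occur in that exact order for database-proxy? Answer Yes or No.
No

To verify sequence order:

1. Find all events in sequence RESPONSE → REQUEST for database-proxy
2. Extract their timestamps
3. Check if timestamps are in ascending order
4. Result: No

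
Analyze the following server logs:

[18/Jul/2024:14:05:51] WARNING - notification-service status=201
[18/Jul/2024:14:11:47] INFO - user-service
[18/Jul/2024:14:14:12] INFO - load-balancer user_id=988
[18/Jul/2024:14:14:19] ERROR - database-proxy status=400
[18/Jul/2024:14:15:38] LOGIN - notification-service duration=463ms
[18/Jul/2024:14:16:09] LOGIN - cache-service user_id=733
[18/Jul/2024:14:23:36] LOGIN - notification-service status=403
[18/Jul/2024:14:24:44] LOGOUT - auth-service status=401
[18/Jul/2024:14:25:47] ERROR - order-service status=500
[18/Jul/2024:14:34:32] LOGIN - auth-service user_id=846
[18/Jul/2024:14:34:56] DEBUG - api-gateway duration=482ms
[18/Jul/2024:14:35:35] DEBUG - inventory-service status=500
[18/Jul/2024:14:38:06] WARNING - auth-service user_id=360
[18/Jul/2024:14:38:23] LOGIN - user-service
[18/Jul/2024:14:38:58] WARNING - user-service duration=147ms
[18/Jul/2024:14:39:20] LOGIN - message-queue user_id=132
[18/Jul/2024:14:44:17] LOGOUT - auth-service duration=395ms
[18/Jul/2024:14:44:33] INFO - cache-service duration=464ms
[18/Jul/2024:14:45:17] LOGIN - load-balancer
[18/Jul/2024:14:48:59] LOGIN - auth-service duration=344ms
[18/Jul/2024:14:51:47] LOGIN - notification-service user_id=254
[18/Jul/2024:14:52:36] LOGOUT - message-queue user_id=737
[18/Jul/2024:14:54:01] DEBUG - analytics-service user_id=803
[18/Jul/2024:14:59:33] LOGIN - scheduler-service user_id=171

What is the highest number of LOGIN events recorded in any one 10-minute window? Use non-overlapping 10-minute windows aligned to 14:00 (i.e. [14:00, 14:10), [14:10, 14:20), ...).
3

To find the burst window:

1. Divide the log period into non-overlapping 10-minute windows starting at 14:00
2. Count LOGIN events in each window
3. Find the window with maximum count
4. Maximum events in a window: 3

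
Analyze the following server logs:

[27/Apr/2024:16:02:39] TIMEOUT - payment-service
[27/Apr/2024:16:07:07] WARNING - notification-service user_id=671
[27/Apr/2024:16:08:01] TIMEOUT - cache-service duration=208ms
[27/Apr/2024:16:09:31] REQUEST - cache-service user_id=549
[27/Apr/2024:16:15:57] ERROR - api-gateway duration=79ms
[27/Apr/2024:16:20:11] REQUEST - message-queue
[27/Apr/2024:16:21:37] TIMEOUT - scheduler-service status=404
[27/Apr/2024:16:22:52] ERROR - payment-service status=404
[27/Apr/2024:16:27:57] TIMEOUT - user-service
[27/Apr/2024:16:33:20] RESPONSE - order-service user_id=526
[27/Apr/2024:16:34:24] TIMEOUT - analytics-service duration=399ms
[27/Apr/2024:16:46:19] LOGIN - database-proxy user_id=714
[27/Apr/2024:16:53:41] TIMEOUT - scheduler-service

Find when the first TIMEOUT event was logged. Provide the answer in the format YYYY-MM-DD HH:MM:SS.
2024-04-27 16:02:39

To find the first event:

1. Filter for all TIMEOUT events
2. Sort by timestamp
3. Select the first one
4. Timestamp: 2024-04-27 16:02:39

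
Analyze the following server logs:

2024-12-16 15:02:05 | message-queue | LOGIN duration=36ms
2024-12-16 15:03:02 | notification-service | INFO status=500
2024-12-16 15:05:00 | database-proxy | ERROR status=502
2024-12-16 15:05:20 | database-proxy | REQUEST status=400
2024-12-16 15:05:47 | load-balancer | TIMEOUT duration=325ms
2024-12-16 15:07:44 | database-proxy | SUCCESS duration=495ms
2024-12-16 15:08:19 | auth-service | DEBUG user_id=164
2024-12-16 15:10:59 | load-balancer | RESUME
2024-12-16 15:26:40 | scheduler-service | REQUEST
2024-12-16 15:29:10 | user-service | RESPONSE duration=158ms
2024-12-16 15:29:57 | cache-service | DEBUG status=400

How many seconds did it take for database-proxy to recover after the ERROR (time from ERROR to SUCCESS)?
164

To calculate recovery time:

1. Find ERROR event for database-proxy: 2024-12-16 15:05:00
2. Find next SUCCESS event for database-proxy: 2024-12-16 15:07:44
3. Recovery time: 2024-12-16 15:07:44 - 2024-12-16 15:05:00 = 164 seconds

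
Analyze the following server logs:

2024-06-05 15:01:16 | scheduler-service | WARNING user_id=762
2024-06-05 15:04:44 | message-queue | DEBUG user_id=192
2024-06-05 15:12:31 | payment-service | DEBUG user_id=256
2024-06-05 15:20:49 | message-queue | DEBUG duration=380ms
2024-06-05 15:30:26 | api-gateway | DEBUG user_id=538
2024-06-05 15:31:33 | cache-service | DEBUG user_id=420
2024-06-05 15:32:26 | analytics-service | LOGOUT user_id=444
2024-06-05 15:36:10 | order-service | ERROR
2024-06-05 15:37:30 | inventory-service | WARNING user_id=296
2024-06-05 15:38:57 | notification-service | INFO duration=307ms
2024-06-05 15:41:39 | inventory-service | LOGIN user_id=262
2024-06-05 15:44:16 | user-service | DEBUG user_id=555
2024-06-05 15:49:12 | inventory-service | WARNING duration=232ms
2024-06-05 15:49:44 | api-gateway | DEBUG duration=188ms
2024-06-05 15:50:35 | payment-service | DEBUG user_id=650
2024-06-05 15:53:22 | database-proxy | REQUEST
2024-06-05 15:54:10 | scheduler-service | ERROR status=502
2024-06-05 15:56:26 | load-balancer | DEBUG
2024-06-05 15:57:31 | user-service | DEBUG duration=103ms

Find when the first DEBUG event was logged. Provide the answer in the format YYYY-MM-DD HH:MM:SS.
2024-06-05 15:04:44

To find the first event:

1. Filter for all DEBUG events
2. Sort by timestamp
3. Select the first one
4. Timestamp: 2024-06-05 15:04:44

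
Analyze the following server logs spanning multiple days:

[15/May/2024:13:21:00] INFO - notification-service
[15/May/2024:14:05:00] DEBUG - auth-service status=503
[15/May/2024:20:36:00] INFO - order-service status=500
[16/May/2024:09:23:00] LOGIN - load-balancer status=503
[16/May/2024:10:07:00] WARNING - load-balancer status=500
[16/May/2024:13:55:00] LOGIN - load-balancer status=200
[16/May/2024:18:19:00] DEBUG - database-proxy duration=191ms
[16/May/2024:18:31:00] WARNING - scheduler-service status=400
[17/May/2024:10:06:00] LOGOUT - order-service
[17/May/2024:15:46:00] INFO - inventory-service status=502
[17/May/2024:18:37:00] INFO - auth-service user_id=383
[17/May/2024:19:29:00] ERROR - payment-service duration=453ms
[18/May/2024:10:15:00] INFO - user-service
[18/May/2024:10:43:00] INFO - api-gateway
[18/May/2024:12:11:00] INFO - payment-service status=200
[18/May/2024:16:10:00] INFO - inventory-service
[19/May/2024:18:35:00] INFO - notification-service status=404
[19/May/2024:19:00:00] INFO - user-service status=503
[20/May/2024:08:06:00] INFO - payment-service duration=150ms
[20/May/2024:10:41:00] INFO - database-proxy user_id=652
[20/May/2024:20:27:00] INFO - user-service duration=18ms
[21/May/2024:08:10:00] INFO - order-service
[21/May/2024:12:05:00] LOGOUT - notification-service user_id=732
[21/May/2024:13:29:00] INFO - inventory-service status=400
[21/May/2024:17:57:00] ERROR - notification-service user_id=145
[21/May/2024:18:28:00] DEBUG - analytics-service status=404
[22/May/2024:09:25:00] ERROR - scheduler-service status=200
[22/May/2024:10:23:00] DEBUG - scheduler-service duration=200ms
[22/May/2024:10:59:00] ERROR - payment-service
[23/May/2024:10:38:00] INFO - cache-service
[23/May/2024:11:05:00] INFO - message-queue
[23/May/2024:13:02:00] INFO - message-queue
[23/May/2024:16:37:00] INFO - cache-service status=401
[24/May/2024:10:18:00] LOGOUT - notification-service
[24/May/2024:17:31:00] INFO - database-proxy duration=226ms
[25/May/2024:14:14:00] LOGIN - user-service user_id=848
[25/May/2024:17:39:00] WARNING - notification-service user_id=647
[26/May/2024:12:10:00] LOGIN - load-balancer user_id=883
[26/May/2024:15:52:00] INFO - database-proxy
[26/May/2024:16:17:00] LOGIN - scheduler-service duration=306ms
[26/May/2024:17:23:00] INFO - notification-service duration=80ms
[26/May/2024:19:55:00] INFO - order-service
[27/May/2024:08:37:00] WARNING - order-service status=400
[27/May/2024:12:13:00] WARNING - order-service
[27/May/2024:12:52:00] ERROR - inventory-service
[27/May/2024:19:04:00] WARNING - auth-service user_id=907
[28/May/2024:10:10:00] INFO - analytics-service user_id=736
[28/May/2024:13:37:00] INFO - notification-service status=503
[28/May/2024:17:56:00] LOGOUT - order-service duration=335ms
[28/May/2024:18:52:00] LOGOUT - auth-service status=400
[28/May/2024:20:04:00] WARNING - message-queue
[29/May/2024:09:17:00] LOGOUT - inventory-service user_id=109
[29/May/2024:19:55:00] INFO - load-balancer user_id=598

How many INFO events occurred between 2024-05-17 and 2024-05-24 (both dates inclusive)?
18

To filter by date range:

1. Date range: 2024-05-17 through 2024-05-24, both dates inclusive
2. Filter for INFO events whose date falls in this range
3. Count matching events: 18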